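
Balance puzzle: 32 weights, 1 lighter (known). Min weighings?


Each weighing has 3 outcomes (left heavy / balance / right heavy), so k weighings distinguish at most 3^k cases; splitting into three near-equal groups achieves this.
Need 3^k ≥ 32: 3^3 = 27 < 32 ≤ 3^4 = 81
k = ⌈log₃(32)⌉ = 4

4


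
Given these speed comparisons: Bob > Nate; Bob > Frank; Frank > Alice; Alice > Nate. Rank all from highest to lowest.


Constraints: Bob > Nate; Bob > Frank; Frank > Alice; Alice > Nate
Method: at each step, the next-highest is the one remaining person who never appears on the smaller side of a constraint between remaining people.
  Step 1: remaining {Bob, Nate, Frank, Alice}; on the smaller side: {Nate, Frank, Alice} → Bob is next (Bob > Nate; Bob > Frank).
  Step 2: remaining {Nate, Frank, Alice}; on the smaller side: {Nate, Alice} → Frank is next (Frank > Alice).
  Step 3: remaining {Nate, Alice}; on the smaller side: {Nate} → Alice is next (Alice > Nate).
  Step 4: only Nate remains → lowest.
Final ranking (highest to lowest):

Bob > Frank > Alice > Nate


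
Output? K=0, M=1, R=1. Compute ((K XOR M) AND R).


K XOR M = 0^1 = 1
1 AND 1 = 1

1


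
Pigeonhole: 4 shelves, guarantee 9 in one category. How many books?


Pigeonhole: to guarantee k in one of n categories, need (k-1)×n + 1.
k = 9, n = 4
Minimum = (9-1) × 4 + 1 = 8 × 4 + 1

33


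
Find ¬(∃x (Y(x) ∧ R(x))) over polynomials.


Original: ∃x (Y(x) ∧ R(x))
Rule: ¬∀→∃, ¬∃→∀, negate predicate.
Negation: ∀x (¬Y(x) ∨ ¬R(x))

∀x (¬Y(x) ∨ ¬R(x))


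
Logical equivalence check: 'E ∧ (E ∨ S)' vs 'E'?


Expression 1: E ∧ (E ∨ S)
Expression 2: E
Truth table (E S | Expr1 Expr2):
  T T |   T     T
  T F |   T     T
  F T |   F     F
  F F |   F     F
All 4 rows agree, so the expressions are logically equivalent.

Yes


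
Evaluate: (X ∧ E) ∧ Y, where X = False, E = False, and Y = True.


X = False, E = False, Y = True
Step 1: X ∧ E = False AND False = False
Step 2: False ∧ Y = False AND True = False
AND is true only when ALL operands are true.

False


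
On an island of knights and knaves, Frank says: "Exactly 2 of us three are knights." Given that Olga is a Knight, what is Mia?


Frank claims exactly 2 knights among Frank, Olga, Mia.
Given: Olga is a Knight.

Case 1: Frank is a Knight (tells truth)
  Then exactly 2 of the three are knights.
  Counting Frank, Olga: 2 knight(s) so far. Need 0 more → Mia = Knave.
Case 2: Frank is a Knave (lies)
  Then the count is NOT 2.
  If Mia = Knight, count = 2 = 2 → claim would be true, contradicts lie.
  If Mia = Knave, count = 1 ≠ 2 → lie confirmed ✓

Mia is a Knave.

Knave


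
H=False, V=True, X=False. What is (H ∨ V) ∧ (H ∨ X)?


H = False, V = True, X = False
Expression: (H ∨ V) ∧ (H ∨ X)
Step 1: H ∨ V = False OR True = True
Step 2: H ∨ X = False OR False = False
Step 3: (True) ∧ (False) = True AND False = False

False


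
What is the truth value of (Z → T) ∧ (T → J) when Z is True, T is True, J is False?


Z = True, T = True, J = False
Step 1: Z → T is false only when Z=True and T=False. Result: True
Step 2: T → J is false only when T=True and J=False. Result: False
Step 3: True ∧ False = False

False


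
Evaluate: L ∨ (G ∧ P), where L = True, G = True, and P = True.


L = True, G = True, P = True
Step 1: G ∧ P = True AND True = True
Step 2: L ∨ True = True OR True = True
AND evaluated first (higher precedence); then OR applied.

True


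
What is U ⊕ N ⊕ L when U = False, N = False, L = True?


U = False, N = False, L = True
Step 1: U ⊕ N = False XOR False = False
Step 2: False ⊕ L = False XOR True = True
XOR is true when an odd number of operands are true.

True


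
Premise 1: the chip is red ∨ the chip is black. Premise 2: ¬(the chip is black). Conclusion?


Disjunctive syllogism: P ∨ Q, ¬P ⊢ Q
Disjunction: the chip is red ∨ the chip is black
We know it is not the case that the chip is black.
By disjunctive syllogism, the other disjunct must be true.

The chip is red


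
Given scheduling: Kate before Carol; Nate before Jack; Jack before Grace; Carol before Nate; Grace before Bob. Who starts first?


Constraints: Kate before Carol; Nate before Jack; Jack before Grace; Carol before Nate; Grace before Bob
The first task can have nothing scheduled before it, so it must never appear on the right of a 'before'.
Tasks appearing after some 'before': Carol, Jack, Grace, Nate, Bob.
The only task not in that list is Kate → it is first.

Kate


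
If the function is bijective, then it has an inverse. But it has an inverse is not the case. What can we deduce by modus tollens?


Modus tollens: P → Q, ¬Q ⊢ ¬P
P: the function is bijective
Q: it has an inverse
We have P → Q and Q is false.
By modus tollens, P must be false.

It is not the case that the function is bijective


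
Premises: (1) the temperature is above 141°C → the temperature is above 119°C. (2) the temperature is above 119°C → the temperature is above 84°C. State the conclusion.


Hypothetical syllogism: P → Q, Q → R ⊢ P → R
Premise 1: the temperature is above 141°C → the temperature is above 119°C
Premise 2: the temperature is above 119°C → the temperature is above 84°C
Chain the implications: the middle term (the temperature is above 119°C) links the two.
Conclusion: If the temperature is above 141°C, then the temperature is above 84°C.

If the temperature is above 141°C, then the temperature is above 84°C.


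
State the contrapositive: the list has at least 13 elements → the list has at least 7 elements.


Original: If the list has at least 13 elements, then the list has at least 7 elements
Contrapositive: If ¬Q, then ¬P
Negate Q: not (the list has at least 7 elements)
Negate P: not (the list has at least 13 elements)

If not (the list has at least 7 elements), then not (the list has at least 13 elements).


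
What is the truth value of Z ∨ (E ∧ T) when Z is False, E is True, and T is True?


Z = False, E = True, T = True
Step 1: E ∧ T = True AND True = True
Step 2: Z ∨ True = False OR True = True
AND evaluated first (higher precedence); then OR applied.

True


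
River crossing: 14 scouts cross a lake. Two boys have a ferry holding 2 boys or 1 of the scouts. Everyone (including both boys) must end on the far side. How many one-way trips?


Per crossing of one of the scouts: boys→, one←, one of the scouts→, one← = 4 trips
14 × 4 = 56, + 1 final boys→ = 57
Minimum trips = 57

57


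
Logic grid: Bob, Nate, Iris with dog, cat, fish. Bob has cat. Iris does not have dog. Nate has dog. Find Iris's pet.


From clues:
  Bob → cat
  Nate → dog
By elimination, Iris gets the remaining.

fish


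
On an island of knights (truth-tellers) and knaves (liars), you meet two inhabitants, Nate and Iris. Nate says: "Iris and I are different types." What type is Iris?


Nate says: "Iris and I are different types."
Case 1: Nate is a Knight (truth-teller)
  Statement is true → they ARE different → Iris is a Knave
Case 2: Nate is a Knave (liar)
  Statement is false → they are NOT different → Iris is a Knave
In both cases, Iris is a Knave.

Knave


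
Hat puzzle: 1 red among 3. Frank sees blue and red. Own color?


Total red = 1, seen red = 1
Own red = 1 - 1 = 0
Frank's hat is blue.

blue


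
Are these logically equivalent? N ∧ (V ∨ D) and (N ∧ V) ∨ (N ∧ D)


Expression 1: N ∧ (V ∨ D)
Expression 2: (N ∧ V) ∨ (N ∧ D)
Truth table (N V D | Expr1 Expr2):
  T T T |   T     T
  T T F |   T     T
  T F T |   T     T
  T F F |   F     F
  F T T |   F     F
  F T F |   F     F
  F F T |   F     F
  F F F |   F     F
All 8 rows agree, so the expressions are logically equivalent.

Yes


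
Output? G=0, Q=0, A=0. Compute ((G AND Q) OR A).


G AND Q = 0&0 = 0
0 OR 0 = 0

0


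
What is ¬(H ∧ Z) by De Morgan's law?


De Morgan's law: ¬(P ∧ Q) ≡ ¬P ∨ ¬Q
¬(H ∧ Z) = ¬H ∨ ¬Z

¬H ∨ ¬Z


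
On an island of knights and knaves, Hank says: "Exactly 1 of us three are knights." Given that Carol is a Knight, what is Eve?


Hank claims exactly 1 knights among Hank, Carol, Eve.
Given: Carol is a Knight.

Case 1: Hank is a Knight (tells truth)
  Then exactly 1 of the three are knights.
  Counting Hank, Carol: 2 knight(s) so far. Need -1 more → impossible.
Case 2: Hank is a Knave (lies)
  Then the count is NOT 1.
  If Eve = Knave, count = 1 = 1 → claim would be true, contradicts lie.
  If Eve = Knight, count = 2 ≠ 1 → lie confirmed ✓

Eve is a Knight.

Knight


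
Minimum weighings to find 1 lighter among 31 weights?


Each weighing has 3 outcomes (left heavy / balance / right heavy), so k weighings distinguish at most 3^k cases; splitting into three near-equal groups achieves this.
Need 3^k ≥ 31: 3^3 = 27 < 31 ≤ 3^4 = 81
k = ⌈log₃(31)⌉ = 4

4


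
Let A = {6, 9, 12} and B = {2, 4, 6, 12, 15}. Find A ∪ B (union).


A = {6, 9, 12}
B = {2, 4, 6, 12, 15}
Operation: union
All elements combined: 2, 4, 6, 9, 12, 15

{2, 4, 6, 9, 12, 15}


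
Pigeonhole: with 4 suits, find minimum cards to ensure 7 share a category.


Pigeonhole: to guarantee k in one of n categories, need (k-1)×n + 1.
k = 7, n = 4
Minimum = (7-1) × 4 + 1 = 6 × 4 + 1

25


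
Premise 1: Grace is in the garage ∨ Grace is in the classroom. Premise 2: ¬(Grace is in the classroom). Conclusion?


Disjunctive syllogism: P ∨ Q, ¬P ⊢ Q
Disjunction: Grace is in the garage ∨ Grace is in the classroom
We know it is not the case that Grace is in the classroom.
By disjunctive syllogism, the other disjunct must be true.

Grace is in the garage


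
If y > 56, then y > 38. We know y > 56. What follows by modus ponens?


Modus ponens: P → Q, P ⊢ Q
P: y > 56
Q: y > 38
We have P → Q and P is true.
By modus ponens, Q must be true.

y > 38


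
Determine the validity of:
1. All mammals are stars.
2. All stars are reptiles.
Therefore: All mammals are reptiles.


Premise 1: All mammals are stars.
Premise 2: All stars are reptiles.
Conclusion: All mammals are reptiles.
Barbara syllogism (AAA-1): All A are B, All B are C → All A are C.
Middle term (stars) distributed in premise 2.

Valid


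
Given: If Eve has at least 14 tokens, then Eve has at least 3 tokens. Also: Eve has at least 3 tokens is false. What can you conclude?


Modus tollens: P → Q, ¬Q ⊢ ¬P
P: Eve has at least 14 tokens
Q: Eve has at least 3 tokens
We have P → Q and Q is false.
By modus tollens, P must be false.

It is not the case that Eve has at least 14 tokens


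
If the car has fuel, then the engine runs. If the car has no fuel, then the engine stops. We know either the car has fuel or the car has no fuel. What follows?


Constructive dilemma: (P → Q) ∧ (R → S), P ∨ R ⊢ Q ∨ S
Premise 1: the car has fuel → the engine runs
Premise 2: the car has no fuel → the engine stops
Premise 3: the car has fuel ∨ the car has no fuel
Case 1: Assuming the car has fuel, then by Premise 1, the engine runs.
Case 2: Assuming the car has no fuel, then by Premise 2, the engine stops.
Since one of the car has fuel or the car has no fuel must hold, we get the engine runs or the engine stops.

The engine runs or the engine stops.


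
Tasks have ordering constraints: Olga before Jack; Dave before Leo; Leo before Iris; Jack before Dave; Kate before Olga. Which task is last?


Constraints: Olga before Jack; Dave before Leo; Leo before Iris; Jack before Dave; Kate before Olga
The last task can have nothing scheduled after it, so it must never appear on the left of a 'before'.
Tasks appearing before some other task: Olga, Dave, Leo, Jack, Kate.
The only task not in that list is Iris → it is last.

Iris


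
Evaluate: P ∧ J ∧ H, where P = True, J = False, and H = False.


P = True, J = False, H = False
Step 1: P ∧ J = True AND False = False
Step 2: (False) ∧ H = (False) AND False = False
AND is true only when ALL operands are true.

False


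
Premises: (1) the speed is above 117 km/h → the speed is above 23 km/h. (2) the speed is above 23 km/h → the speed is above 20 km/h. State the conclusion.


Hypothetical syllogism: P → Q, Q → R ⊢ P → R
Premise 1: the speed is above 117 km/h → the speed is above 23 km/h
Premise 2: the speed is above 23 km/h → the speed is above 20 km/h
Chain the implications: the middle term (the speed is above 23 km/h) links the two.
Conclusion: If the speed is above 117 km/h, then the speed is above 20 km/h.

If the speed is above 117 km/h, then the speed is above 20 km/h.


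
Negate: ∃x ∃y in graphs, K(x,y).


Original: ∃x ∃y K(x,y)
Rule: ¬∀→∃, ¬∃→∀, negate predicate.
Negation: ∀x ∀y ¬K(x,y)

∀x ∀y ¬K(x,y)


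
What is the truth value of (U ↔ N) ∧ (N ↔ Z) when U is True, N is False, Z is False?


U = True, N = False, Z = False
Step 1: U ↔ N is true when U and N have the same value. Result: False
Step 2: N ↔ Z is true when N and Z have the same value. Result: True
Step 3: False ∧ True = False

False


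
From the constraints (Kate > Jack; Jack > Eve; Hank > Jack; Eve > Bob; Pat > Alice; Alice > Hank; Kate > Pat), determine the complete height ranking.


Constraints: Kate > Jack; Jack > Eve; Hank > Jack; Eve > Bob; Pat > Alice; Alice > Hank; Kate > Pat
Method: at each step, the next-highest is the one remaining person who never appears on the smaller side of a constraint between remaining people.
  Step 1: remaining {Alice, Eve, Bob, Kate, Hank, Pat, Jack}; on the smaller side: {Alice, Eve, Bob, Hank, Pat, Jack} → Kate is next (Kate > Jack; Kate > Pat).
  Step 2: remaining {Alice, Eve, Bob, Hank, Pat, Jack}; on the smaller side: {Alice, Eve, Bob, Hank, Jack} → Pat is next (Pat > Alice).
  Step 3: remaining {Alice, Eve, Bob, Hank, Jack}; on the smaller side: {Eve, Bob, Hank, Jack} → Alice is next (Alice > Hank).
  Step 4: remaining {Eve, Bob, Hank, Jack}; on the smaller side: {Eve, Bob, Jack} → Hank is next (Hank > Jack).
  Step 5: remaining {Eve, Bob, Jack}; on the smaller side: {Eve, Bob} → Jack is next (Jack > Eve).
  Step 6: remaining {Eve, Bob}; on the smaller side: {Bob} → Eve is next (Eve > Bob).
  Step 7: only Bob remains → lowest.
Final ranking (highest to lowest):

Kate > Pat > Alice > Hank > Jack > Eve > Bob


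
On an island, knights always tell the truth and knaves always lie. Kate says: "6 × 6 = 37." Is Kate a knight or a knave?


Statement: "6 × 6 = 37."
Actual: 6 × 6 = 36
Claimed: 37
Statement is FALSE → Kate lies → Knave

Knave


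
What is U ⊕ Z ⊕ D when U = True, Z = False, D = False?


U = True, Z = False, D = False
Step 1: U ⊕ Z = True XOR False = True
Step 2: True ⊕ D = True XOR False = True
XOR is true when an odd number of operands are true.

True


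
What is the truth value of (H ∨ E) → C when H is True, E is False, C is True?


H = True, E = False, C = True
Step 1: H ∨ E = True OR False = True
Step 2: (True) → C: false only when antecedent=True and C=False.
Result: True

True


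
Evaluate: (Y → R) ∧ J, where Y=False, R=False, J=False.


Y = False, R = False, J = False
Expression: (Y → R) ∧ J
Step 1: Y → R = False → False (false only if Y=True, R=False) = True
Step 2: (True) ∧ J = True AND False = False

False


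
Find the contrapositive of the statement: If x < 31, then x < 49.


Original: If x < 31, then x < 49
Contrapositive: If ¬Q, then ¬P
Negate Q: not (x < 49)
Negate P: not (x < 31)

If not (x < 49), then not (x < 31).


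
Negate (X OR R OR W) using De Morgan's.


De Morgan's law: ¬(P ∨ Q ∨ R) ≡ ¬P ∧ ¬Q ∧ ¬R
¬(X ∨ R ∨ W) = ¬X ∧ ¬R ∧ ¬W

¬X ∧ ¬R ∧ ¬W


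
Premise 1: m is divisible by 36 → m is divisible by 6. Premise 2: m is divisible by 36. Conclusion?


Modus ponens: P → Q, P ⊢ Q
P: m is divisible by 36
Q: m is divisible by 6
We have P → Q and P is true.
By modus ponens, Q must be true.

m is divisible by 6


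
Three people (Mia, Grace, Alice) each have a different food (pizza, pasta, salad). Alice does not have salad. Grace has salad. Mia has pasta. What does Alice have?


From clues:
  Mia → pasta
  Grace → salad
By elimination, Alice gets the remaining.

pizza


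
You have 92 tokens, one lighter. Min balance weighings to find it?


Each weighing has 3 outcomes (left heavy / balance / right heavy), so k weighings distinguish at most 3^k cases; splitting into three near-equal groups achieves this.
Need 3^k ≥ 92: 3^4 = 81 < 92 ≤ 3^5 = 243
k = ⌈log₃(92)⌉ = 5

5


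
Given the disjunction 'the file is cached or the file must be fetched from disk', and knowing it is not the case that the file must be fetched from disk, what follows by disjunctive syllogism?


Disjunctive syllogism: P ∨ Q, ¬P ⊢ Q
Disjunction: the file is cached ∨ the file must be fetched from disk
We know it is not the case that the file must be fetched from disk.
By disjunctive syllogism, the other disjunct must be true.

The file is cached


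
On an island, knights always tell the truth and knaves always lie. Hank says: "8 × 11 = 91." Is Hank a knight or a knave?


Statement: "8 × 11 = 91."
Actual: 8 × 11 = 88
Claimed: 91
Statement is FALSE → Hank lies → Knave

Knave


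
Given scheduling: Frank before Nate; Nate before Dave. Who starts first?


Constraints: Frank before Nate; Nate before Dave
The first task can have nothing scheduled before it, so it must never appear on the right of a 'before'.
Tasks appearing after some 'before': Nate, Dave.
The only task not in that list is Frank → it is first.

Frank


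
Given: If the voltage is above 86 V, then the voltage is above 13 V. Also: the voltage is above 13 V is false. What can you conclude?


Modus tollens: P → Q, ¬Q ⊢ ¬P
P: the voltage is above 86 V
Q: the voltage is above 13 V
We have P → Q and Q is false.
By modus tollens, P must be false.

It is not the case that the voltage is above 86 V


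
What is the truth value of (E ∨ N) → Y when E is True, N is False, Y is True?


E = True, N = False, Y = True
Step 1: E ∨ N = True OR False = True
Step 2: (True) → Y: false only when antecedent=True and Y=False.
Result: True

True


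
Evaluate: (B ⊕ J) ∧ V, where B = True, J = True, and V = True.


B = True, J = True, V = True
Step 1: B ⊕ J = True XOR True = False
Step 2: False ∧ V = False AND True = False
XOR true when exactly one of B,J is true; then AND with V.

False


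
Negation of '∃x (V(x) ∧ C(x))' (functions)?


Original: ∃x (V(x) ∧ C(x))
Rule: ¬∀→∃, ¬∃→∀, negate predicate.
Negation: ∀x (¬V(x) ∨ ¬C(x))

∀x (¬V(x) ∨ ¬C(x))


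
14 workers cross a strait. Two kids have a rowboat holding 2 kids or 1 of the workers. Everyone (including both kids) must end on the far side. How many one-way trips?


Per crossing of one of the workers: kids→, one←, one of the workers→, one← = 4 trips
14 × 4 = 56, + 1 final kids→ = 57
Minimum trips = 57

57


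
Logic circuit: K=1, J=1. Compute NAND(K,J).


K AND J = 1
NOT(1) = 0

0


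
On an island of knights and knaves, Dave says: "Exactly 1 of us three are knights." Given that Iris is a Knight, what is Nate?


Dave claims exactly 1 knights among Dave, Iris, Nate.
Given: Iris is a Knight.

Case 1: Dave is a Knight (tells truth)
  Then exactly 1 of the three are knights.
  Counting Dave, Iris: 2 knight(s) so far. Need -1 more → impossible.
Case 2: Dave is a Knave (lies)
  Then the count is NOT 1.
  If Nate = Knave, count = 1 = 1 → claim would be true, contradicts lie.
  If Nate = Knight, count = 2 ≠ 1 → lie confirmed ✓

Nate is a Knight.

Knight


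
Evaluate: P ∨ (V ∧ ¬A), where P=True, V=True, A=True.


P = True, V = True, A = True
Expression: P ∨ (V ∧ ¬A)
Step 1: ¬A = NOT True = False
Step 2: V ∧ ¬A = True AND False = False
Step 3: P ∨ (False) = True OR False = True

True


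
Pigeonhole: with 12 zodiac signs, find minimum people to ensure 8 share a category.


Pigeonhole: to guarantee k in one of n categories, need (k-1)×n + 1.
k = 8, n = 12
Minimum = (8-1) × 12 + 1 = 7 × 12 + 1

85


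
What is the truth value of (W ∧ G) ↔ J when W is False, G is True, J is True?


W = False, G = True, J = True
Step 1: W ∧ G = False AND True = False
Step 2: (False) ↔ J: true when both sides have same truth value.
Result: False ↔ True = False

False


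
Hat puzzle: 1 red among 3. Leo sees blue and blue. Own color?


Total red = 1, seen red = 0
Own red = 1 - 0 = 1
Leo's hat is red.

red


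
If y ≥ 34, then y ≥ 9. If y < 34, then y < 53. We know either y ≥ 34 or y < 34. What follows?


Constructive dilemma: (P → Q) ∧ (R → S), P ∨ R ⊢ Q ∨ S
Premise 1: y ≥ 34 → y ≥ 9
Premise 2: y < 34 → y < 53
Premise 3: y ≥ 34 ∨ y < 34
Case 1: Assuming y ≥ 34, then by Premise 1, y ≥ 9.
Case 2: Assuming y < 34, then by Premise 2, y < 53.
Since one of y ≥ 34 or y < 34 must hold, we get y ≥ 9 or y < 53.

y ≥ 9 or y < 53.


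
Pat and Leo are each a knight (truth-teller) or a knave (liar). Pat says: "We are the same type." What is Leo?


Pat says: "We are the same type."
Case 1: Pat is a Knight (truth-teller)
  Statement is true → they ARE the same → Leo is also a Knight
Case 2: Pat is a Knave (liar)
  Statement is false → they are NOT the same → Leo is a Knight
In both cases, Leo is a Knight.

Knight


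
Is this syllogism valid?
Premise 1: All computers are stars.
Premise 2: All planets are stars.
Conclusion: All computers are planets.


Premise 1: All computers are stars.
Premise 2: All planets are stars.
Conclusion: All computers are planets.
Fallacy: undistributed middle. stars is predicate in both.
Counterexample: computers and planets could be disjoint subsets of stars.

Invalid


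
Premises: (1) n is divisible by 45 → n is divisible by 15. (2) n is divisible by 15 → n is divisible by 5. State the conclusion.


Hypothetical syllogism: P → Q, Q → R ⊢ P → R
Premise 1: n is divisible by 45 → n is divisible by 15
Premise 2: n is divisible by 15 → n is divisible by 5
Chain the implications: the middle term (n is divisible by 15) links the two.
Conclusion: If n is divisible by 45, then n is divisible by 5.

If n is divisible by 45, then n is divisible by 5.


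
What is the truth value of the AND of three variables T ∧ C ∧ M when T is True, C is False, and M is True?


T = True, C = False, M = True
Step 1: T ∧ C = True AND False = False
Step 2: (False) ∧ M = (False) AND True = False
AND is true only when ALL operands are true.

False


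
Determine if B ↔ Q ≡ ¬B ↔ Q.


Expression 1: B ↔ Q
Expression 2: ¬B ↔ Q
Truth table (B Q | Expr1 Expr2):
  T T |   T     F   ← differ
  T F |   F     T   ← differ
  F T |   F     T   ← differ
  F F |   T     F   ← differ
Counterexample: B=T, Q=T gives Expr1 = T but Expr2 = F, so the expressions are NOT logically equivalent.

No


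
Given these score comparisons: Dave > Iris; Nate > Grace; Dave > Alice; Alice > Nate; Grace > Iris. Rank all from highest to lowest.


Constraints: Dave > Iris; Nate > Grace; Dave > Alice; Alice > Nate; Grace > Iris
Method: at each step, the next-highest is the one remaining person who never appears on the smaller side of a constraint between remaining people.
  Step 1: remaining {Grace, Nate, Iris, Alice, Dave}; on the smaller side: {Grace, Nate, Iris, Alice} → Dave is next (Dave > Iris; Dave > Alice).
  Step 2: remaining {Grace, Nate, Iris, Alice}; on the smaller side: {Grace, Nate, Iris} → Alice is next (Alice > Nate).
  Step 3: remaining {Grace, Nate, Iris}; on the smaller side: {Grace, Iris} → Nate is next (Nate > Grace).
  Step 4: remaining {Grace, Iris}; on the smaller side: {Iris} → Grace is next (Grace > Iris).
  Step 5: only Iris remains → lowest.
Final ranking (highest to lowest):

Dave > Alice > Nate > Grace > Iris


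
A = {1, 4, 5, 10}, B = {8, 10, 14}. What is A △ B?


A = {1, 4, 5, 10}
B = {8, 10, 14}
Operation: symmetric difference
In A only: [1, 4, 5], in B only: [8, 14]

{1, 4, 5, 8, 14}


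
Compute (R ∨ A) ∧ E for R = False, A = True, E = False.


R = False, A = True, E = False
Step 1: R ∨ A = False OR True = True
Step 2: True ∧ E = True AND False = False
OR is true when at least one operand is true; AND requires both.

False


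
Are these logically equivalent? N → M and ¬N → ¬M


Expression 1: N → M
Expression 2: ¬N → ¬M
Truth table (N M | Expr1 Expr2):
  T T |   T     T
  T F |   F     T   ← differ
  F T |   T     F   ← differ
  F F |   T     T
Counterexample: N=T, M=F gives Expr1 = F but Expr2 = T, so the expressions are NOT logically equivalent.

No


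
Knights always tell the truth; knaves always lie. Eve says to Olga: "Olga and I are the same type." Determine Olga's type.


Eve says: "Olga and I are the same type."
Case 1: Eve is a Knight (truth-teller)
  Statement is true → they ARE the same → Olga is also a Knight
Case 2: Eve is a Knave (liar)
  Statement is false → they are NOT the same → Olga is a Knight
In both cases, Olga is a Knight.

Knight


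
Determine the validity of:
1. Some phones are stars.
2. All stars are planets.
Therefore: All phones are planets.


Premise 1: Some phones are stars.
Premise 2: All stars are planets.
Conclusion: All phones are planets.
Fallacy: illicit minor. The minor term (phones) is distributed in the conclusion ('All phones ...') but undistributed in its premise ('Some phones are stars' doesn't cover all phones).
Only 'Some phones are planets' follows, not 'All'.

Invalid


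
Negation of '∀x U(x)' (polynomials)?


Original: ∀x U(x)
Rule: ¬∀→∃, ¬∃→∀, negate predicate.
Negation: ∃x ¬U(x)

∃x ¬U(x)


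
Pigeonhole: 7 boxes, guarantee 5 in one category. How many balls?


Pigeonhole: to guarantee k in one of n categories, need (k-1)×n + 1.
k = 5, n = 7
Minimum = (5-1) × 7 + 1 = 4 × 7 + 1

29


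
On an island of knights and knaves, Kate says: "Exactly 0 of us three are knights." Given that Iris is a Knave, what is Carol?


Kate claims exactly 0 knights among Kate, Iris, Carol.
Given: Iris is a Knave.

Case 1: Kate is a Knight (tells truth)
  Then exactly 0 of the three are knights.
  Counting Kate, Iris: 1 knight(s) so far. Need -1 more → impossible.
Case 2: Kate is a Knave (lies)
  Then the count is NOT 0.
  If Carol = Knave, count = 0 = 0 → claim would be true, contradicts lie.
  If Carol = Knight, count = 1 ≠ 0 → lie confirmed ✓

Carol is a Knight.

Knight


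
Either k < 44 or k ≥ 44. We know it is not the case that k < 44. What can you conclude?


Disjunctive syllogism: P ∨ Q, ¬P ⊢ Q
Disjunction: k < 44 ∨ k ≥ 44
We know it is not the case that k < 44.
By disjunctive syllogism, the other disjunct must be true.

k ≥ 44


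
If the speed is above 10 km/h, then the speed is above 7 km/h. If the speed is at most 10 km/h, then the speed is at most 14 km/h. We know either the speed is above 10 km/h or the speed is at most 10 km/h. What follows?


Constructive dilemma: (P → Q) ∧ (R → S), P ∨ R ⊢ Q ∨ S
Premise 1: the speed is above 10 km/h → the speed is above 7 km/h
Premise 2: the speed is at most 10 km/h → the speed is at most 14 km/h
Premise 3: the speed is above 10 km/h ∨ the speed is at most 10 km/h
Case 1: Assuming the speed is above 10 km/h, then by Premise 1, the speed is above 7 km/h.
Case 2: Assuming the speed is at most 10 km/h, then by Premise 2, the speed is at most 14 km/h.
Since one of the speed is above 10 km/h or the speed is at most 10 km/h must hold, we get the speed is above 7 km/h or the speed is at most 14 km/h.

The speed is above 7 km/h or the speed is at most 14 km/h.


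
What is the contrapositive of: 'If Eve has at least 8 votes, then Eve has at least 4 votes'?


Original: If Eve has at least 8 votes, then Eve has at least 4 votes
Contrapositive: If ¬Q, then ¬P
Negate Q: not (Eve has at least 4 votes)
Negate P: not (Eve has at least 8 votes)

If not (Eve has at least 4 votes), then not (Eve has at least 8 votes).


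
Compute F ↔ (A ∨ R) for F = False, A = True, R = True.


F = False, A = True, R = True
Step 1: A ∨ R = True OR True = True
Step 2: F ↔ (True): true when both sides have same truth value.
Result: False ↔ True = False

False


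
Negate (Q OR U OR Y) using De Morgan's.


De Morgan's law: ¬(P ∨ Q ∨ R) ≡ ¬P ∧ ¬Q ∧ ¬R
¬(Q ∨ U ∨ Y) = ¬Q ∧ ¬U ∧ ¬Y

¬Q ∧ ¬U ∧ ¬Y


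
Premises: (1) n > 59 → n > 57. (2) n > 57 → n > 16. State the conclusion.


Hypothetical syllogism: P → Q, Q → R ⊢ P → R
Premise 1: n > 59 → n > 57
Premise 2: n > 57 → n > 16
Chain the implications: the middle term (n > 57) links the two.
Conclusion: If n > 59, then n > 16.

If n > 59, then n > 16.


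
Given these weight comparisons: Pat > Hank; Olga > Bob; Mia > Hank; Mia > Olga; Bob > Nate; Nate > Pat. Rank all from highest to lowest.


Constraints: Pat > Hank; Olga > Bob; Mia > Hank; Mia > Olga; Bob > Nate; Nate > Pat
Method: at each step, the next-highest is the one remaining person who never appears on the smaller side of a constraint between remaining people.
  Step 1: remaining {Mia, Pat, Hank, Nate, Bob, Olga}; on the smaller side: {Pat, Hank, Nate, Bob, Olga} → Mia is next (Mia > Hank; Mia > Olga).
  Step 2: remaining {Pat, Hank, Nate, Bob, Olga}; on the smaller side: {Pat, Hank, Nate, Bob} → Olga is next (Olga > Bob).
  Step 3: remaining {Pat, Hank, Nate, Bob}; on the smaller side: {Pat, Hank, Nate} → Bob is next (Bob > Nate).
  Step 4: remaining {Pat, Hank, Nate}; on the smaller side: {Pat, Hank} → Nate is next (Nate > Pat).
  Step 5: remaining {Pat, Hank}; on the smaller side: {Hank} → Pat is next (Pat > Hank).
  Step 6: only Hank remains → lowest.
Final ranking (highest to lowest):

Mia > Olga > Bob > Nate > Pat > Hank


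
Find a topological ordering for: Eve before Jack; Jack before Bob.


Constraints: Eve before Jack; Jack before Bob
Method: repeatedly schedule the remaining task that has no remaining task required before it.
  Step 1: remaining {Bob, Jack, Eve}; every task except Eve still has a predecessor pending → schedule Eve.
  Step 2: remaining {Bob, Jack}; every task except Jack still has a predecessor pending → schedule Jack.
  Step 3: only Bob remains → schedule Bob.
Resulting order:

Eve → Jack → Bob


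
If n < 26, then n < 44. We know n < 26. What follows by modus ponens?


Modus ponens: P → Q, P ⊢ Q
P: n < 26
Q: n < 44
We have P → Q and P is true.
By modus ponens, Q must be true.

n < 44


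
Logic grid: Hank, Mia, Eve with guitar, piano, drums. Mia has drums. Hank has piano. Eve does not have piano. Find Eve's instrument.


From clues:
  Mia → drums
  Hank → piano
By elimination, Eve gets the remaining.

guitar


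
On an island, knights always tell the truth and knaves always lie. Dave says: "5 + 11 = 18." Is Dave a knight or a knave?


Statement: "5 + 11 = 18."
Actual: 5 + 11 = 16
Claimed: 18
Statement is FALSE → Dave lies → Knave

Knave


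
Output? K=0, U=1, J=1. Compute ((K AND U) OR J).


K AND U = 0&1 = 0
0 OR 1 = 1

1


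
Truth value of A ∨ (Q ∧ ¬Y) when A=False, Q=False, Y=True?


A = False, Q = False, Y = True
Expression: A ∨ (Q ∧ ¬Y)
Step 1: ¬Y = NOT True = False
Step 2: Q ∧ ¬Y = False AND False = False
Step 3: A ∨ (False) = False OR False = False

False


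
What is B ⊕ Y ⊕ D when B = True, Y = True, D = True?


B = True, Y = True, D = True
Step 1: B ⊕ Y = True XOR True = False
Step 2: False ⊕ D = False XOR True = True
XOR is true when an odd number of operands are true.

True


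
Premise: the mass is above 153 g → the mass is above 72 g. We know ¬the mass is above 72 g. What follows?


Modus tollens: P → Q, ¬Q ⊢ ¬P
P: the mass is above 153 g
Q: the mass is above 72 g
We have P → Q and Q is false.
By modus tollens, P must be false.

It is not the case that the mass is above 153 g


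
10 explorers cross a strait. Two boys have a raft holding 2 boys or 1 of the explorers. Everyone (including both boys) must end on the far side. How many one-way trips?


Per crossing of one of the explorers: boys→, one←, one of the explorers→, one← = 4 trips
10 × 4 = 40, + 1 final boys→ = 41
Minimum trips = 41

41


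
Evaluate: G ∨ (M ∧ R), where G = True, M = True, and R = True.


G = True, M = True, R = True
Step 1: M ∧ R = True AND True = True
Step 2: G ∨ True = True OR True = True
AND evaluated first (higher precedence); then OR applied.

True


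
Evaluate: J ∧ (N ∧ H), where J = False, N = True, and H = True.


J = False, N = True, H = True
Step 1: N ∧ H = True AND True = True
Step 2: J ∧ True = False AND True = False
AND is true only when ALL operands are true.

False


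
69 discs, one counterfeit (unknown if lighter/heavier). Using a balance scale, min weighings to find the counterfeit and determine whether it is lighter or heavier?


Let n = 69. 138 possibilities (n discs × lighter/heavier); each weighing has 3 outcomes.
Bound for k weighings: say the first weighing puts j discs on each pan. If it tips, the 2j weighed discs remain suspects (each with a known direction) and k-1 weighings give 3^(k-1) outcomes; 3^(k-1) is odd, so 2j ≤ 3^(k-1) - 1. If it balances, the n - 2j unweighed discs remain with direction unknown: 2(n - 2j) ≤ 3^(k-1) - 1 by the same parity argument. Adding, n ≤ (3^(k-1) - 1) + (3^(k-1) - 1)/2 = (3^k - 3)/2, and the classical three-group strategy achieves this (3 discs in 2 weighings, 12 in 3, 39 in 4, 120 in 5).
So we need the smallest k with (3^k - 3)/2 ≥ 69.
k = 4: (3^4 - 3)/2 = 39 < 69 ✗
k = 5: (3^5 - 3)/2 = 120 ≥ 69 ✓

5


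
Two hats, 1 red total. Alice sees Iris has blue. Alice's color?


Total red = 1, Iris = blue
Red accounted for: 0
Remaining for Alice: 1
Alice's hat is red.

red


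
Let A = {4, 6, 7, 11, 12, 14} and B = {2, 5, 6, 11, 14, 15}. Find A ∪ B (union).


A = {4, 6, 7, 11, 12, 14}
B = {2, 5, 6, 11, 14, 15}
Operation: union
All elements combined: 2, 4, 5, 6, 7, 11, 12, 14, 15

{2, 4, 5, 6, 7, 11, 12, 14, 15}


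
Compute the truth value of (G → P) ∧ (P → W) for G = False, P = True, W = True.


G = False, P = True, W = True
Step 1: G → P is false only when G=True and P=False. Result: True
Step 2: P → W is false only when P=True and W=False. Result: True
Step 3: True ∧ True = True

True


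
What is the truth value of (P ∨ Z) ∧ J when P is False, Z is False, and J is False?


P = False, Z = False, J = False
Step 1: P ∨ Z = False OR False = False
Step 2: False ∧ J = False AND False = False
OR is true when at least one operand is true; AND requires both.

False


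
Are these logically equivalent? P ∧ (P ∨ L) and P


Expression 1: P ∧ (P ∨ L)
Expression 2: P
Truth table (P L | Expr1 Expr2):
  T T |   T     T
  T F |   T     T
  F T |   F     F
  F F |   F     F
All 4 rows agree, so the expressions are logically equivalent.

Yes


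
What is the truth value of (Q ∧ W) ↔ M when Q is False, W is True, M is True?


Q = False, W = True, M = True
Step 1: Q ∧ W = False AND True = False
Step 2: (False) ↔ M: true when both sides have same truth value.
Result: False ↔ True = False

False


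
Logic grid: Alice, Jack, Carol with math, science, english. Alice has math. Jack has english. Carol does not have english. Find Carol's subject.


From clues:
  Alice → math
  Jack → english
By elimination, Carol gets the remaining.

science


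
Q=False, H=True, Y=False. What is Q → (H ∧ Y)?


Q = False, H = True, Y = False
Expression: Q → (H ∧ Y)
Step 1: H ∧ Y = True AND False = False
Step 2: Q → (False) = False → False = True

True


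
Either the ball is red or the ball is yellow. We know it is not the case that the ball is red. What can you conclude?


Disjunctive syllogism: P ∨ Q, ¬P ⊢ Q
Disjunction: the ball is red ∨ the ball is yellow
We know it is not the case that the ball is red.
By disjunctive syllogism, the other disjunct must be true.

The ball is yellow


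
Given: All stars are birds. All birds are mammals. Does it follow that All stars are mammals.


Premise 1: All stars are birds.
Premise 2: All birds are mammals.
Conclusion: All stars are mammals.
Barbara syllogism (AAA-1): All A are B, All B are C → All A are C.
Middle term (birds) distributed in premise 2.

Valid


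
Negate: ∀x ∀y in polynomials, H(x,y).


Original: ∀x ∀y H(x,y)
Rule: ¬∀→∃, ¬∃→∀, negate predicate.
Negation: ∃x ∃y ¬H(x,y)

∃x ∃y ¬H(x,y)


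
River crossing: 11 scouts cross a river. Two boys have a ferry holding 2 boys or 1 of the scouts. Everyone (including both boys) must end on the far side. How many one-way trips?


Per crossing of one of the scouts: boys→, one←, one of the scouts→, one← = 4 trips
11 × 4 = 44, + 1 final boys→ = 45
Minimum trips = 45

45


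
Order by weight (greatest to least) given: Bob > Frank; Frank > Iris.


Constraints: Bob > Frank; Frank > Iris
Method: at each step, the next-highest is the one remaining person who never appears on the smaller side of a constraint between remaining people.
  Step 1: remaining {Frank, Bob, Iris}; on the smaller side: {Frank, Iris} → Bob is next (Bob > Frank).
  Step 2: remaining {Frank, Iris}; on the smaller side: {Iris} → Frank is next (Frank > Iris).
  Step 3: only Iris remains → lowest.
Final ranking (highest to lowest):

Bob > Frank > Iris


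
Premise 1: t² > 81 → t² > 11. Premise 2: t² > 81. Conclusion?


Modus ponens: P → Q, P ⊢ Q
P: t² > 81
Q: t² > 11
We have P → Q and P is true.
By modus ponens, Q must be true.

t² > 11


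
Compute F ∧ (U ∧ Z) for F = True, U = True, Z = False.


F = True, U = True, Z = False
Step 1: U ∧ Z = True AND False = False
Step 2: F ∧ False = True AND False = False
AND is true only when ALL operands are true.

False


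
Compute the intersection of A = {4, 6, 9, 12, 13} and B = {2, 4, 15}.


A = {4, 6, 9, 12, 13}
B = {2, 4, 15}
Operation: intersection
Elements in both: 4

{4}


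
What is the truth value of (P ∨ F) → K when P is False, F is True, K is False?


P = False, F = True, K = False
Step 1: P ∨ F = False OR True = True
Step 2: (True) → K: false only when antecedent=True and K=False.
Result: False

False


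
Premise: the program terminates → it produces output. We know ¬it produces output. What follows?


Modus tollens: P → Q, ¬Q ⊢ ¬P
P: the program terminates
Q: it produces output
We have P → Q and Q is false.
By modus tollens, P must be false.

It is not the case that the program terminates


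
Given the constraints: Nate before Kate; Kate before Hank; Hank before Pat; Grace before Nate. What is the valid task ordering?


Constraints: Nate before Kate; Kate before Hank; Hank before Pat; Grace before Nate
Method: repeatedly schedule the remaining task that has no remaining task required before it.
  Step 1: remaining {Nate, Kate, Pat, Grace, Hank}; every task except Grace still has a predecessor pending → schedule Grace.
  Step 2: remaining {Nate, Kate, Pat, Hank}; every task except Nate still has a predecessor pending → schedule Nate.
  Step 3: remaining {Kate, Pat, Hank}; every task except Kate still has a predecessor pending → schedule Kate.
  Step 4: remaining {Pat, Hank}; every task except Hank still has a predecessor pending → schedule Hank.
  Step 5: only Pat remains → schedule Pat.
Resulting order:

Grace → Nate → Kate → Hank → Pat


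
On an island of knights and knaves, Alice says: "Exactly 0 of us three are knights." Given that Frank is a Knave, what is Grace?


Alice claims exactly 0 knights among Alice, Frank, Grace.
Given: Frank is a Knave.

Case 1: Alice is a Knight (tells truth)
  Then exactly 0 of the three are knights.
  Counting Alice, Frank: 1 knight(s) so far. Need -1 more → impossible.
Case 2: Alice is a Knave (lies)
  Then the count is NOT 0.
  If Grace = Knave, count = 0 = 0 → claim would be true, contradicts lie.
  If Grace = Knight, count = 1 ≠ 0 → lie confirmed ✓

Grace is a Knight.

Knight
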